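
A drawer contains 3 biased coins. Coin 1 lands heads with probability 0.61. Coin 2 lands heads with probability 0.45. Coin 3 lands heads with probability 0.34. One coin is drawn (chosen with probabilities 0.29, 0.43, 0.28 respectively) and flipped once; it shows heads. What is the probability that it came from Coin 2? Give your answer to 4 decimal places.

P(heads|C1) = 0.61; P(heads|C2) = 0.45; P(heads|C3) = 0.34.
Prior × likelihood for each source: 0.29·0.61=0.1769, 0.43·0.45=0.1935, 0.28·0.34=0.09520. Summing gives P(heads) = 0.46560.
P(Coin 2 | heads) = 0.1935 / 0.46560 = 0.4156.

Posterior probability ≈ 0.4156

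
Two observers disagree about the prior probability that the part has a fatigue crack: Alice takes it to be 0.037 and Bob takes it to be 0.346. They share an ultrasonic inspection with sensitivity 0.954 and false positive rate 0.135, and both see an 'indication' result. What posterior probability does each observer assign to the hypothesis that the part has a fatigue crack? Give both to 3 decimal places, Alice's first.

P('+'|H) = 0.954, P('+'|¬H) = 0.135.
Alice: numerator 0.954·0.037 = 0.035298; evidence = 0.035298+0.135·0.963 = 0.16530; posterior = 0.214.
Bob: numerator 0.954·0.346 = 0.33008; evidence = 0.33008+0.135·0.654 = 0.41837; posterior = 0.789.

Alice: 0.214; Bob: 0.789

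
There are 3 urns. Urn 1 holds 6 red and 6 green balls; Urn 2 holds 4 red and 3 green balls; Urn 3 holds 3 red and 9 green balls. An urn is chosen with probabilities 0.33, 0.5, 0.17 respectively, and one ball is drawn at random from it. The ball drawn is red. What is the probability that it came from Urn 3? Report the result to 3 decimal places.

Posterior probability ≈ 0.086

P(red|Urn 1) = 0.5; P(red|Urn 2) = 0.5714; P(red|Urn 3) = 0.25.
Prior × likelihood for each source: 0.33·0.5=0.1650, 0.5·0.5714=0.2857, 0.17·0.25=0.04250. Summing gives P(red) = 0.49321.
P(Urn 3 | red) = 0.04250 / 0.49321 = 0.086.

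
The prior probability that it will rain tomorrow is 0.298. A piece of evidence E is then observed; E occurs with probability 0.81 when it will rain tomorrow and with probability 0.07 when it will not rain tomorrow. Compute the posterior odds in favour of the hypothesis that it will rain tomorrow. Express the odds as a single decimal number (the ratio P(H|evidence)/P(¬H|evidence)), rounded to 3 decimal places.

Posterior odds ≈ 4.912

Prior odds = 0.298/(1−0.298) = 0.42450. In log-odds, ln(0.42450) = -0.85684.
Add log likelihood ratio: ln(11.571) = 2.4485.
Posterior log-odds = 1.5917, so posterior odds = exp(1.5917) = 4.9121.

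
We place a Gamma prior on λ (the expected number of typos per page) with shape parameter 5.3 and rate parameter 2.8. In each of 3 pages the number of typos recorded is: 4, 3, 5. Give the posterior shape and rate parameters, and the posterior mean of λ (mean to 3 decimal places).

Posterior: Gamma(shape=17.3, rate=5.8); mean ≈ 2.983

The Poisson likelihood adds the total count to the shape and the number of exposure periods to the rate. Here ∑xᵢ = 12 and n = 3, so shape 5.3→17.3 and rate 2.8→5.8.
Posterior mean = shape/rate = 17.3/5.8 = 2.983.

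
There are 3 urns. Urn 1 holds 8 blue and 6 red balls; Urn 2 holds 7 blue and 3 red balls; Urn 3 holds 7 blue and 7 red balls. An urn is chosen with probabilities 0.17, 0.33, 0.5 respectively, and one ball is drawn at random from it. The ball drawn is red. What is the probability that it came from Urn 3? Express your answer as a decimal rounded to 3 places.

Tabulate prior·likelihood by source: [1] prior 0.17, lik 0.4286, product 0.07286; [2] prior 0.33, lik 0.3, product 0.09900; [3] prior 0.5, lik 0.5, product 0.2500.
Normalizing constant = 0.42186; the posterior for Urn 3 is its product over the sum, 0.2500/0.42186 = 0.593.

Posterior probability ≈ 0.593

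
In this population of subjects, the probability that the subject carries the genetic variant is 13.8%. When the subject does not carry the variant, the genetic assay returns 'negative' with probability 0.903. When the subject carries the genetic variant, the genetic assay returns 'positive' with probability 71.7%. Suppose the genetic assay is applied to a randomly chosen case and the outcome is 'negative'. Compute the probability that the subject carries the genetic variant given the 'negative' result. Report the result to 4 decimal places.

P(H | E) ≈ 0.0478

Write H for 'the subject carries the genetic variant'. Prior odds H:¬H = 0.138/0.862 = 0.16009. For the 'negative' outcome, the likelihood ratio is 0.283/0.903 = 0.31340.
Posterior odds = 0.16009 × 0.31340 = 0.050173, so P(H|E) = 0.050173/(1+0.050173) = 0.0478.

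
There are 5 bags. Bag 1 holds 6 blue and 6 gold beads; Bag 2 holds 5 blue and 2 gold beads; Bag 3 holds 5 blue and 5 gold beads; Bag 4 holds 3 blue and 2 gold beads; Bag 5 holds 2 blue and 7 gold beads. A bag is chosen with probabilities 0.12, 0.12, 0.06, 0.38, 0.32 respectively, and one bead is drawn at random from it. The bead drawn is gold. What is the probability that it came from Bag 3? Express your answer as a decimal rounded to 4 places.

Posterior probability ≈ 0.0571

Tabulate prior·likelihood by source: [1] prior 0.12, lik 0.5, product 0.06000; [2] prior 0.12, lik 0.2857, product 0.03429; [3] prior 0.06, lik 0.5, product 0.03000; [4] prior 0.38, lik 0.4, product 0.1520; [5] prior 0.32, lik 0.7778, product 0.2489.
Normalizing constant = 0.52517; the posterior for Bag 3 is its product over the sum, 0.03000/0.52517 = 0.0571.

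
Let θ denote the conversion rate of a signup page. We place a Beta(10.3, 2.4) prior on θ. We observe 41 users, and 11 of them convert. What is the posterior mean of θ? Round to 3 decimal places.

Observing 11 successes and 30 failures updates Beta(10.3, 2.4) by adding the success and failure counts to the two shape parameters: α = 10.3+11 = 21.3, β = 2.4+30 = 32.4.
E[θ | data] = 21.3/(21.3+32.4) = 0.397.

Posterior mean ≈ 0.397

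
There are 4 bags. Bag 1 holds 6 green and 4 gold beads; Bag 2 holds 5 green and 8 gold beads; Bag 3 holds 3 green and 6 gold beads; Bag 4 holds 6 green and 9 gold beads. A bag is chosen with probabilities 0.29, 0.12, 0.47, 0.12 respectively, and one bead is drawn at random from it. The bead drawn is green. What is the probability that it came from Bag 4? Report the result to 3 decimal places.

Tabulate prior·likelihood by source: [1] prior 0.29, lik 0.6, product 0.1740; [2] prior 0.12, lik 0.3846, product 0.04615; [3] prior 0.47, lik 0.3333, product 0.1567; [4] prior 0.12, lik 0.4, product 0.04800.
Normalizing constant = 0.42482; the posterior for Bag 4 is its product over the sum, 0.04800/0.42482 = 0.113.

Posterior probability ≈ 0.113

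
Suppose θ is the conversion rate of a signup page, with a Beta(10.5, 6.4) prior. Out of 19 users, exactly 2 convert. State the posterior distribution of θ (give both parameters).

Posterior: Beta(12.5, 23.4)

Observing 2 successes and 17 failures updates Beta(10.5, 6.4) by adding the success and failure counts to the two shape parameters: α = 10.5+2 = 12.5, β = 6.4+17 = 23.4.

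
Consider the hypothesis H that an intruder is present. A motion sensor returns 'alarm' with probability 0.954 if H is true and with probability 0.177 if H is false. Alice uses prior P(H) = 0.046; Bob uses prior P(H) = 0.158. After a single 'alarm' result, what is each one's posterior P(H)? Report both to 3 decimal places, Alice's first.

Alice: 0.206; Bob: 0.503

P('+'|H) = 0.954, P('+'|¬H) = 0.177.
Alice: numerator 0.954·0.046 = 0.043884; evidence = 0.043884+0.177·0.954 = 0.21274; posterior = 0.206.
Bob: numerator 0.954·0.158 = 0.15073; evidence = 0.15073+0.177·0.842 = 0.29977; posterior = 0.503.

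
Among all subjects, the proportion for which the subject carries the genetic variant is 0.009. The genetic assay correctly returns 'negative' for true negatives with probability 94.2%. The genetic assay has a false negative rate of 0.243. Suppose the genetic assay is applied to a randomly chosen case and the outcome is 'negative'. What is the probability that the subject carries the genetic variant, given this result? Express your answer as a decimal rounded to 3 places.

P(H | E) ≈ 0.002

Let H be the event that the subject carries the genetic variant. P(H) = 0.009, so P(¬H) = 0.991. With E the 'negative' result, P(E|H) = 0.243 and P(E|¬H) = 0.942.
P(E) = 0.243·0.009 + 0.942·0.991 = 0.0021870 + 0.93352 = 0.93571.
By Bayes' theorem, P(H|E) = 0.0021870 / 0.93571 = 0.002.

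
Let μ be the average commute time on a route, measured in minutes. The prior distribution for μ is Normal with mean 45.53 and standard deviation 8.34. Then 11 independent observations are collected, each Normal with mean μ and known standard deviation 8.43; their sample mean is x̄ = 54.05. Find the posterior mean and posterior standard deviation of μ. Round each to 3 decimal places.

With known σ, the Normal prior is conjugate. Weight on the data is w = (n/σ²)/(n/σ² + 1/τ₀²) = 0.154788/(0.154788+0.0143770) = 0.91501.
Posterior mean = w·x̄ + (1−w)·μ₀ = 0.91501·54.05 + 0.084988·45.53 = 53.326. Posterior variance = 1/(0.154788+0.0143770) = 5.91139, so SD = 2.431.

Posterior mean ≈ 53.326; posterior SD ≈ 2.431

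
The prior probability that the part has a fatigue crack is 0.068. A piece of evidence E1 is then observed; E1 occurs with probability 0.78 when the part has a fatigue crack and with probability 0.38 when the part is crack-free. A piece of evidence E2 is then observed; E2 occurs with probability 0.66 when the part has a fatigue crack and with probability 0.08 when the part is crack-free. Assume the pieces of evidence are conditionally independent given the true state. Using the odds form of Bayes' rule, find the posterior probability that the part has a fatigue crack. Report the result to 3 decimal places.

Posterior probability ≈ 0.553

Prior odds = 0.068/(1−0.068) = 0.072961. In log-odds, ln(0.072961) = -2.6178.
Add log likelihood ratios: ln(2.0526) + ln(8.2500) = 2.8293.
Posterior log-odds = 0.21151, so posterior odds = exp(0.21151) = 1.2355. Converting, P(H|E) = 1.2355/2.2355 = 0.553.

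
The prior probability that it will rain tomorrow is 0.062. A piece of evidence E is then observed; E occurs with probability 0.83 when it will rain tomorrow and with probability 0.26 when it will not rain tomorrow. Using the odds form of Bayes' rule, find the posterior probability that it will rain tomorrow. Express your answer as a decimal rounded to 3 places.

Prior odds = 0.062/(1−0.062) = 0.066098. In log-odds, ln(0.066098) = -2.7166.
Add log likelihood ratio: ln(3.1923) = 1.1607.
Posterior log-odds = -1.5559, so posterior odds = exp(-1.5559) = 0.21101. Converting, P(H|E) = 0.21101/1.2110 = 0.174.

Posterior probability ≈ 0.174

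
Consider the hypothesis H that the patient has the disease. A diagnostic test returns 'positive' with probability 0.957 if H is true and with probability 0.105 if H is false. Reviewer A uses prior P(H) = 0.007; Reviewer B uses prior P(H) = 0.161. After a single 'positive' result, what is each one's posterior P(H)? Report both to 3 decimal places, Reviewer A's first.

Reviewer A: 0.060; Reviewer B: 0.636

The likelihood ratio for a 'positive' result is 0.957/0.105 = 9.1143.
Reviewer A: prior odds 0.007/0.993 = 0.0070493; posterior odds 0.064250; posterior probability 0.060.
Reviewer B: prior odds 0.161/0.839 = 0.19190; posterior odds 1.7490; posterior probability 0.636.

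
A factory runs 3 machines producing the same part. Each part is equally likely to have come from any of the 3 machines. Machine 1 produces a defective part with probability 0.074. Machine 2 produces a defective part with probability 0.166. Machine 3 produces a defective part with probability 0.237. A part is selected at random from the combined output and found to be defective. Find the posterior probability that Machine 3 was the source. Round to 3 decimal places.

Posterior probability ≈ 0.497

Tabulate prior·likelihood by source: [1] prior 0.333333, lik 0.074, product 0.02467; [2] prior 0.333333, lik 0.166, product 0.05533; [3] prior 0.333333, lik 0.237, product 0.07900.
Normalizing constant = 0.15900; the posterior for Machine 3 is its product over the sum, 0.07900/0.15900 = 0.497.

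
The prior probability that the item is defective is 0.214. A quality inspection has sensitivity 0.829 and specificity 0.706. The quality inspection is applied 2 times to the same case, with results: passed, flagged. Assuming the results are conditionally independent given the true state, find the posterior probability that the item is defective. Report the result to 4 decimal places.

With H the event that the item is defective, the joint likelihood of the observed sequence is P(data|H) = 0.171·0.829 = 0.14176 and P(data|¬H) = 0.706·0.294 = 0.20756.
Bayes: P(H|data) = 0.214·0.14176 / (0.214·0.14176 + 0.786·0.20756) = 0.030336/0.19348 = 0.1568.

Posterior P(H) ≈ 0.1568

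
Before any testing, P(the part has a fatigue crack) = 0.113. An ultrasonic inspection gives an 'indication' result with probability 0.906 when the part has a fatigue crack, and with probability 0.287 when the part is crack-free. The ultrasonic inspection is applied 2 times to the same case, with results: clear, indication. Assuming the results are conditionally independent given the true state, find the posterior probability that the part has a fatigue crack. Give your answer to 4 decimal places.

With H the event that the part has a fatigue crack, the joint likelihood of the observed sequence is P(data|H) = 0.094·0.906 = 0.085164 and P(data|¬H) = 0.713·0.287 = 0.20463.
Bayes: P(H|data) = 0.113·0.085164 / (0.113·0.085164 + 0.887·0.20463) = 0.0096235/0.19113 = 0.0504.

Posterior P(H) ≈ 0.0504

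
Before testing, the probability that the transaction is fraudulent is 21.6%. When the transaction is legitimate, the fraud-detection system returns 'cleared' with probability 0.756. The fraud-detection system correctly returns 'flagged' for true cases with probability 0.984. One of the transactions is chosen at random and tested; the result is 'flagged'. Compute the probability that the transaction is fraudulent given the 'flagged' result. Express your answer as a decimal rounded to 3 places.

Write H for 'the transaction is fraudulent'. Prior odds H:¬H = 0.216/0.784 = 0.27551. For the 'flagged' outcome, the likelihood ratio is 0.984/0.244 = 4.0328.
Posterior odds = 0.27551 × 4.0328 = 1.1111, so P(H|E) = 1.1111/(1+1.1111) = 0.526.

P(H | E) ≈ 0.526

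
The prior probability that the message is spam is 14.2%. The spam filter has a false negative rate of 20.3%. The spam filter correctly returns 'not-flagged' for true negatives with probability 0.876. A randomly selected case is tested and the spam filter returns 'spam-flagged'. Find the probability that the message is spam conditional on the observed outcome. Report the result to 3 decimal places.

P(H | E) ≈ 0.515

Write H for 'the message is spam'. Prior odds H:¬H = 0.142/0.858 = 0.16550. For the 'spam-flagged' outcome, the likelihood ratio is 0.797/0.124 = 6.4274.
Posterior odds = 0.16550 × 6.4274 = 1.0637, so P(H|E) = 1.0637/(1+1.0637) = 0.515.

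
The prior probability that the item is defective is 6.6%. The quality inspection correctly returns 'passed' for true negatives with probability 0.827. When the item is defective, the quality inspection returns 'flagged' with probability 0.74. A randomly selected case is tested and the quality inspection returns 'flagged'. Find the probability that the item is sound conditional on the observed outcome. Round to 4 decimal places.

P(¬H | E) ≈ 0.7679

Let H be the event that the item is defective. P(H) = 0.066, so P(¬H) = 0.934. With E the 'flagged' result, P(E|H) = 0.74 and P(E|¬H) = 0.173.
P(E) = 0.74·0.066 + 0.173·0.934 = 0.048840 + 0.16158 = 0.21042.
By Bayes' theorem, P(H|E) = 0.048840 / 0.21042 = 0.2321. Hence P(¬H|E) = 1 − 0.2321 = 0.7679.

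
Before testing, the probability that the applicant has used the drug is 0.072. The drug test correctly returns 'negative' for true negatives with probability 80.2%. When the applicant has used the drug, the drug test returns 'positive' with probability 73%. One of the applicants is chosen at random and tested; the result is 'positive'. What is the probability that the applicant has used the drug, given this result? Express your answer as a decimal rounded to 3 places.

P(H | E) ≈ 0.222

Let H be the event that the applicant has used the drug. P(H) = 0.072, so P(¬H) = 0.928. With E the 'positive' result, P(E|H) = 0.73 and P(E|¬H) = 0.198.
P(E) = 0.73·0.072 + 0.198·0.928 = 0.052560 + 0.18374 = 0.23630.
By Bayes' theorem, P(H|E) = 0.052560 / 0.23630 = 0.222.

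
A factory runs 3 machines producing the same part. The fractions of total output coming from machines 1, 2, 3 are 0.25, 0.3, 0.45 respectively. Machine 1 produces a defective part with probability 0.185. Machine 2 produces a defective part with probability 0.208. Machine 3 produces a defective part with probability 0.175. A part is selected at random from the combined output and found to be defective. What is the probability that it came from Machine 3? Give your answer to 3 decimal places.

Posterior probability ≈ 0.420

P(defective|M1) = 0.185; P(defective|M2) = 0.208; P(defective|M3) = 0.175.
Prior × likelihood for each source: 0.25·0.185=0.04625, 0.3·0.208=0.06240, 0.45·0.175=0.07875. Summing gives P(defective) = 0.18740.
P(Machine 3 | defective) = 0.07875 / 0.18740 = 0.420.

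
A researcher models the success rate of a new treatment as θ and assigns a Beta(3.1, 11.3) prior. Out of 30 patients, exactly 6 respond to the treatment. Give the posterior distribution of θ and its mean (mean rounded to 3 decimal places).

Observing 6 successes and 24 failures updates Beta(3.1, 11.3) by adding the success and failure counts to the two shape parameters: α = 3.1+6 = 9.1, β = 11.3+24 = 35.3.
Posterior mean = α/(α+β) = 9.1/44.4 = 0.205.

Posterior: Beta(9.1, 35.3); mean ≈ 0.205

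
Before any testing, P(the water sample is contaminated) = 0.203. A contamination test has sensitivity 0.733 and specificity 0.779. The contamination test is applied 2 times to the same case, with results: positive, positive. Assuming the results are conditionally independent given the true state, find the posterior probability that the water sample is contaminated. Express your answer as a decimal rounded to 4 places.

Posterior P(H) ≈ 0.7370

Let H be the event that the water sample is contaminated; start with P(H) = 0.203. P('positive'|H) = 0.733, P('positive'|¬H) = 0.221.
Update on result 1 ('positive'): P(H) ← 0.733·0.2030 / (0.733·0.2030 + 0.221·0.7970) = 0.14880/0.32494 = 0.4579.
Update on result 2 ('positive'): P(H) ← 0.733·0.4579 / (0.733·0.4579 + 0.221·0.5421) = 0.33567/0.45546 = 0.7370.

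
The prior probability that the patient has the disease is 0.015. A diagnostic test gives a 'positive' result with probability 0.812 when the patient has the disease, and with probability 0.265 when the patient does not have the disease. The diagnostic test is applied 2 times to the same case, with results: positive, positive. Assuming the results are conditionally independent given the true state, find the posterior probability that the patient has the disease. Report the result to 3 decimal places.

Posterior P(H) ≈ 0.125

With H the event that the patient has the disease, the joint likelihood of the observed sequence is P(data|H) = 0.812·0.812 = 0.65934 and P(data|¬H) = 0.265·0.265 = 0.070225.
Bayes: P(H|data) = 0.015·0.65934 / (0.015·0.65934 + 0.985·0.070225) = 0.0098902/0.079062 = 0.1251.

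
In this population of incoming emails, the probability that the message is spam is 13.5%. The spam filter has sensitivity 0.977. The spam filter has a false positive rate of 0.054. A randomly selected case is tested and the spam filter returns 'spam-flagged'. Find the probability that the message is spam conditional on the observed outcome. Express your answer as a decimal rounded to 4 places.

P(H | E) ≈ 0.7385

Write H for 'the message is spam'. Prior odds H:¬H = 0.135/0.865 = 0.15607. For the 'spam-flagged' outcome, the likelihood ratio is 0.977/0.054 = 18.093.
Posterior odds = 0.15607 × 18.093 = 2.8237, so P(H|E) = 2.8237/(1+2.8237) = 0.7385.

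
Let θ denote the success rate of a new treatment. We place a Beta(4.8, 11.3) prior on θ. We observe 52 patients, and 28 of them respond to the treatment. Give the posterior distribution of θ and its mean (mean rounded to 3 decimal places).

Posterior: Beta(32.8, 35.3); mean ≈ 0.482

The binomial likelihood is conjugate to the Beta prior: with 28 successes and 24 failures, the posterior is Beta(4.8+28, 11.3+24) = Beta(32.8, 35.3).
E[θ | data] = 32.8/(32.8+35.3) = 0.482.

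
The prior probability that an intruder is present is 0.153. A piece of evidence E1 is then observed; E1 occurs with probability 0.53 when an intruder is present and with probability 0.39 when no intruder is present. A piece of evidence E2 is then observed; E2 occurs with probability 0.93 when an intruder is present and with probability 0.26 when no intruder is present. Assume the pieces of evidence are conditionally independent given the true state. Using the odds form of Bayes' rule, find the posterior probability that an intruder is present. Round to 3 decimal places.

Posterior probability ≈ 0.468

Prior odds = 0.153/(1−0.153) = 0.18064. In log-odds, ln(0.18064) = -1.7113.
Add log likelihood ratios: ln(1.3590) + ln(3.5769) = 1.5812.
Posterior log-odds = -0.13003, so posterior odds = exp(-0.13003) = 0.87807. Converting, P(H|E) = 0.87807/1.8781 = 0.468.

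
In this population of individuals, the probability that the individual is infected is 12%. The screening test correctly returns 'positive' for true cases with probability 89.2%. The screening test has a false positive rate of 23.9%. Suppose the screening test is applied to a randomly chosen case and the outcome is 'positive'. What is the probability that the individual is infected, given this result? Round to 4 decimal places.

Let H be the event that the individual is infected. P(H) = 0.12, so P(¬H) = 0.88. With E the 'positive' result, P(E|H) = 0.892 and P(E|¬H) = 0.239.
P(E) = 0.892·0.12 + 0.239·0.88 = 0.10704 + 0.21032 = 0.31736.
By Bayes' theorem, P(H|E) = 0.10704 / 0.31736 = 0.3373.

P(H | E) ≈ 0.3373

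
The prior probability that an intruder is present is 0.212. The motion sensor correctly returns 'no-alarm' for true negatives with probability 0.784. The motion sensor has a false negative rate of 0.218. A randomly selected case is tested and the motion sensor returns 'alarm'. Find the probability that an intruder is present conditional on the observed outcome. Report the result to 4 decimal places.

P(H | E) ≈ 0.4934

Write H for 'an intruder is present'. Prior odds H:¬H = 0.212/0.788 = 0.26904. For the 'alarm' outcome, the likelihood ratio is 0.782/0.216 = 3.6204.
Posterior odds = 0.26904 × 3.6204 = 0.97401, so P(H|E) = 0.97401/(1+0.97401) = 0.4934.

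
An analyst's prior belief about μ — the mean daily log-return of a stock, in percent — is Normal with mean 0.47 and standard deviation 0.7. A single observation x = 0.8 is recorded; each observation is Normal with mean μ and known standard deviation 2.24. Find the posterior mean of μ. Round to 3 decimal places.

Posterior mean ≈ 0.499

Prior precision 1/τ₀² = 1/0.7² = 2.04082; data precision n/σ² = 1/2.24² = 0.199298.
Posterior precision = 2.04082 + 0.199298 = 2.24011.
Posterior mean = (2.04082·0.47 + 0.199298·0.8) / 2.24011 = 0.499.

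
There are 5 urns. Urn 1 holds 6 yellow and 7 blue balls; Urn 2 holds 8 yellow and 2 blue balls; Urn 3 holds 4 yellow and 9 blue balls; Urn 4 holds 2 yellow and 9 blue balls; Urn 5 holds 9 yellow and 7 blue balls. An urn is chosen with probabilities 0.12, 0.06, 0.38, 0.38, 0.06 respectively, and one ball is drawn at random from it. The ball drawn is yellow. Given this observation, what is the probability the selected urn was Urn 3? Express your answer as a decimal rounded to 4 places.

Posterior probability ≈ 0.3618

P(yellow|Urn 1) = 0.4615; P(yellow|Urn 2) = 0.8; P(yellow|Urn 3) = 0.3077; P(yellow|Urn 4) = 0.1818; P(yellow|Urn 5) = 0.5625.
Prior × likelihood for each source: 0.12·0.4615=0.05538, 0.06·0.8=0.04800, 0.38·0.3077=0.1169, 0.38·0.1818=0.06909, 0.06·0.5625=0.03375. Summing gives P(yellow) = 0.32315.
P(Urn 3 | yellow) = 0.1169 / 0.32315 = 0.3618.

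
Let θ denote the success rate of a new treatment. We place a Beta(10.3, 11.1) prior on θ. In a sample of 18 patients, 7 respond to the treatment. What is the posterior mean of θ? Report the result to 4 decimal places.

Posterior mean ≈ 0.4391

Observing 7 successes and 11 failures updates Beta(10.3, 11.1) by adding the success and failure counts to the two shape parameters: α = 10.3+7 = 17.3, β = 11.1+11 = 22.1.
E[θ | data] = 17.3/(17.3+22.1) = 0.4391.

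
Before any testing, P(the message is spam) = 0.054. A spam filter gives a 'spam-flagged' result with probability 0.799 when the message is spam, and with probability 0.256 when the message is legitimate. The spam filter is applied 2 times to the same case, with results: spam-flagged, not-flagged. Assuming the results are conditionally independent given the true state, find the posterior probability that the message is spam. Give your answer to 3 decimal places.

Posterior P(H) ≈ 0.046

With H the event that the message is spam, the joint likelihood of the observed sequence is P(data|H) = 0.799·0.201 = 0.16060 and P(data|¬H) = 0.256·0.744 = 0.19046.
Bayes: P(H|data) = 0.054·0.16060 / (0.054·0.16060 + 0.946·0.19046) = 0.0086723/0.18885 = 0.0459.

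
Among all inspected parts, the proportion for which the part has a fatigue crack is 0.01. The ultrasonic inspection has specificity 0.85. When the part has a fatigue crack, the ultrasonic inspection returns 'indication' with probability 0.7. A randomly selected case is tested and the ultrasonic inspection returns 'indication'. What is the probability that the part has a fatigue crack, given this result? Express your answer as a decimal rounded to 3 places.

Let H be the event that the part has a fatigue crack. P(H) = 0.01, so P(¬H) = 0.99. With E the 'indication' result, P(E|H) = 0.7 and P(E|¬H) = 0.15.
P(E) = 0.7·0.01 + 0.15·0.99 = 0.0070000 + 0.14850 = 0.15550.
By Bayes' theorem, P(H|E) = 0.0070000 / 0.15550 = 0.045.

P(H | E) ≈ 0.045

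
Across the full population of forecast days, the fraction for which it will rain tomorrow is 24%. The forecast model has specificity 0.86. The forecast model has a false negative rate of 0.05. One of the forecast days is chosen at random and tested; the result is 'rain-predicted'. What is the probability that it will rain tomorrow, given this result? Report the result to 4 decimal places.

Let H be the event that it will rain tomorrow. P(H) = 0.24, so P(¬H) = 0.76. With E the 'rain-predicted' result, P(E|H) = 0.95 and P(E|¬H) = 0.14.
P(E) = 0.95·0.24 + 0.14·0.76 = 0.22800 + 0.10640 = 0.33440.
By Bayes' theorem, P(H|E) = 0.22800 / 0.33440 = 0.6818.

P(H | E) ≈ 0.6818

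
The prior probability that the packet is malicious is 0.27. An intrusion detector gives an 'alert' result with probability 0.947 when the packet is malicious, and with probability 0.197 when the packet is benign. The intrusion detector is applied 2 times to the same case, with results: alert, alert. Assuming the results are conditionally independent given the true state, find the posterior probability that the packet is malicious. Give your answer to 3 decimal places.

Posterior P(H) ≈ 0.895

Let H be the event that the packet is malicious; start with P(H) = 0.27. P('alert'|H) = 0.947, P('alert'|¬H) = 0.197.
Update on result 1 ('alert'): P(H) ← 0.947·0.2700 / (0.947·0.2700 + 0.197·0.7300) = 0.25569/0.39950 = 0.6400.
Update on result 2 ('alert'): P(H) ← 0.947·0.6400 / (0.947·0.6400 + 0.197·0.3600) = 0.60610/0.67702 = 0.8953.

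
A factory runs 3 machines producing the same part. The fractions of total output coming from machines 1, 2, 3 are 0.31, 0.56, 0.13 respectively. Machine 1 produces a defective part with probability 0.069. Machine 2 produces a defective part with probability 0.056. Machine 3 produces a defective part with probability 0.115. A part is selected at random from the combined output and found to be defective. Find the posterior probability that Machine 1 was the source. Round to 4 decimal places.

Posterior probability ≈ 0.3160

P(defective|M1) = 0.069; P(defective|M2) = 0.056; P(defective|M3) = 0.115.
Prior × likelihood for each source: 0.31·0.069=0.02139, 0.56·0.056=0.03136, 0.13·0.115=0.01495. Summing gives P(defective) = 0.067700.
P(Machine 1 | defective) = 0.02139 / 0.067700 = 0.3160.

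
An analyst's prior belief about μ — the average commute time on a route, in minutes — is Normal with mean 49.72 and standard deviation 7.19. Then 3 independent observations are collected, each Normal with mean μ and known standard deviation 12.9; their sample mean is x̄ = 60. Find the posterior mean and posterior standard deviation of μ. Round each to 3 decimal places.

Prior precision 1/τ₀² = 1/7.19² = 0.0193438; data precision n/σ² = 3/12.9² = 0.0180278.
Posterior precision = 0.0193438 + 0.0180278 = 0.0373716, giving posterior SD = 1/√0.0373716 = 5.173.
Posterior mean = (0.0193438·49.72 + 0.0180278·60) / 0.0373716 = 54.679.

Posterior mean ≈ 54.679; posterior SD ≈ 5.173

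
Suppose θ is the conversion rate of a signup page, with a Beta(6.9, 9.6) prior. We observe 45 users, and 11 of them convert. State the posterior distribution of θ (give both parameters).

Posterior: Beta(17.9, 43.6)

The binomial likelihood is conjugate to the Beta prior: with 11 successes and 34 failures, the posterior is Beta(6.9+11, 9.6+34) = Beta(17.9, 43.6).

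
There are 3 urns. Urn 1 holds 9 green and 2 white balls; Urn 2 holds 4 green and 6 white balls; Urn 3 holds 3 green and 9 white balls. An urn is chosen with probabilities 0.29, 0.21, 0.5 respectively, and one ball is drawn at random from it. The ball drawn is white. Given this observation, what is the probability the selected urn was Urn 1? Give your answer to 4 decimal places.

Posterior probability ≈ 0.0952

Tabulate prior·likelihood by source: [1] prior 0.29, lik 0.1818, product 0.05273; [2] prior 0.21, lik 0.6, product 0.1260; [3] prior 0.5, lik 0.75, product 0.3750.
Normalizing constant = 0.55373; the posterior for Urn 1 is its product over the sum, 0.05273/0.55373 = 0.0952.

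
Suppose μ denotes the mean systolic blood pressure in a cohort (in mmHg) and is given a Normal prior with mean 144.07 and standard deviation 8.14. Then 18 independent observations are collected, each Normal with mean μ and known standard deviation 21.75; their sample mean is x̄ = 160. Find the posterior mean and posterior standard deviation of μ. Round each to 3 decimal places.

Prior precision 1/τ₀² = 1/8.14² = 0.0150922; data precision n/σ² = 18/21.75² = 0.0380499.
Posterior precision = 0.0150922 + 0.0380499 = 0.0531421, giving posterior SD = 1/√0.0531421 = 4.338.
Posterior mean = (0.0150922·144.07 + 0.0380499·160) / 0.0531421 = 155.476.

Posterior mean ≈ 155.476; posterior SD ≈ 4.338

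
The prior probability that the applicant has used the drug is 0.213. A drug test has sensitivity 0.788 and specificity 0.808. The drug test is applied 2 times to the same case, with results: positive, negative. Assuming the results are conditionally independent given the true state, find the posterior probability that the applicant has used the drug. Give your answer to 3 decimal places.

Let H be the event that the applicant has used the drug; start with P(H) = 0.213. P('positive'|H) = 0.788, P('positive'|¬H) = 0.192.
Update on result 1 ('positive'): P(H) ← 0.788·0.2130 / (0.788·0.2130 + 0.192·0.7870) = 0.16784/0.31895 = 0.5262.
Update on result 2 ('negative'): P(H) ← 0.212·0.5262 / (0.212·0.5262 + 0.808·0.4738) = 0.11156/0.49436 = 0.2257.

Posterior P(H) ≈ 0.226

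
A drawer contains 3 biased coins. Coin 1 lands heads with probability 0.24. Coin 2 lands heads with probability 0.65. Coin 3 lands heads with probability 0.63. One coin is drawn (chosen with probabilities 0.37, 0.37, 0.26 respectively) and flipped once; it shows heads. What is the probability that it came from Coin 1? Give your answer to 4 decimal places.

Posterior probability ≈ 0.1801

P(heads|C1) = 0.24; P(heads|C2) = 0.65; P(heads|C3) = 0.63.
Prior × likelihood for each source: 0.37·0.24=0.08880, 0.37·0.65=0.2405, 0.26·0.63=0.1638. Summing gives P(heads) = 0.49310.
P(Coin 1 | heads) = 0.08880 / 0.49310 = 0.1801.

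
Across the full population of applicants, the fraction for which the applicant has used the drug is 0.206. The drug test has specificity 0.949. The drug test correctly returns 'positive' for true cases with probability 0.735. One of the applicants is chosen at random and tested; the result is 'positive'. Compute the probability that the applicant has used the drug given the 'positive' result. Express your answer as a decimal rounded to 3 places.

P(H | E) ≈ 0.789

Write H for 'the applicant has used the drug'. Prior odds H:¬H = 0.206/0.794 = 0.25945. For the 'positive' outcome, the likelihood ratio is 0.735/0.051 = 14.412.
Posterior odds = 0.25945 × 14.412 = 3.7391, so P(H|E) = 3.7391/(1+3.7391) = 0.789.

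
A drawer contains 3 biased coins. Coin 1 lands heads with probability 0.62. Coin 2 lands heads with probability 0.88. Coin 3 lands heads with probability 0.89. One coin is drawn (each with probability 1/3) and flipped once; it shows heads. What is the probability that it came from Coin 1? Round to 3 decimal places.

P(heads|C1) = 0.62; P(heads|C2) = 0.88; P(heads|C3) = 0.89.
Prior × likelihood for each source: 0.333333·0.62=0.2067, 0.333333·0.88=0.2933, 0.333333·0.89=0.2967. Summing gives P(heads) = 0.79667.
P(Coin 1 | heads) = 0.2067 / 0.79667 = 0.259.

Posterior probability ≈ 0.259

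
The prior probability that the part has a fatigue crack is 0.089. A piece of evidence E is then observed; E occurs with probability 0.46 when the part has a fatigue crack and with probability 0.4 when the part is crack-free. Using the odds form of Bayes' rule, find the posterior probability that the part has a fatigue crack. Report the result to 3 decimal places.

Prior odds = 0.089/(1−0.089) = 0.097695.
Likelihood ratio for E = 0.46/0.4 = 1.1500.
Posterior odds = prior odds × LR = 0.11235.
Posterior probability = odds/(1+odds) = 0.11235/1.1123 = 0.101.

Posterior probability ≈ 0.101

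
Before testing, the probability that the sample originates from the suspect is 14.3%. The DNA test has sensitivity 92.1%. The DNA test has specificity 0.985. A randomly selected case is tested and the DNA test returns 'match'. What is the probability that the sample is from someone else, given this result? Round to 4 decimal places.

Write H for 'the sample originates from the suspect'. Prior odds H:¬H = 0.143/0.857 = 0.16686. For the 'match' outcome, the likelihood ratio is 0.921/0.015 = 61.400.
Posterior odds = 0.16686 × 61.400 = 10.245, so P(H|E) = 10.245/(1+10.245) = 0.9111. Then P(¬H|E) = 1 − 0.9111 = 0.0889.

P(¬H | E) ≈ 0.0889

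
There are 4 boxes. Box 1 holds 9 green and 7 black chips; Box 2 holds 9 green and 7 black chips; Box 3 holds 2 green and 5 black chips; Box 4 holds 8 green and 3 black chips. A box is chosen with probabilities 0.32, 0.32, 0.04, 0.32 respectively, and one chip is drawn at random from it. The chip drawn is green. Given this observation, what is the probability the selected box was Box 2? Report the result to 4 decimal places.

P(green|Box 1) = 0.5625; P(green|Box 2) = 0.5625; P(green|Box 3) = 0.2857; P(green|Box 4) = 0.7273.
Prior × likelihood for each source: 0.32·0.5625=0.1800, 0.32·0.5625=0.1800, 0.04·0.2857=0.01143, 0.32·0.7273=0.2327. Summing gives P(green) = 0.60416.
P(Box 2 | green) = 0.1800 / 0.60416 = 0.2979.

Posterior probability ≈ 0.2979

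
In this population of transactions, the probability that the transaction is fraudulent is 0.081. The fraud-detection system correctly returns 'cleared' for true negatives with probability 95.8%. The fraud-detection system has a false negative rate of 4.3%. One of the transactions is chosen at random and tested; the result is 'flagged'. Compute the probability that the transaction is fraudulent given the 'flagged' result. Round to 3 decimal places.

P(H | E) ≈ 0.668

Write H for 'the transaction is fraudulent'. Prior odds H:¬H = 0.081/0.919 = 0.088139. For the 'flagged' outcome, the likelihood ratio is 0.957/0.042 = 22.786.
Posterior odds = 0.088139 × 22.786 = 2.0083, so P(H|E) = 2.0083/(1+2.0083) = 0.668.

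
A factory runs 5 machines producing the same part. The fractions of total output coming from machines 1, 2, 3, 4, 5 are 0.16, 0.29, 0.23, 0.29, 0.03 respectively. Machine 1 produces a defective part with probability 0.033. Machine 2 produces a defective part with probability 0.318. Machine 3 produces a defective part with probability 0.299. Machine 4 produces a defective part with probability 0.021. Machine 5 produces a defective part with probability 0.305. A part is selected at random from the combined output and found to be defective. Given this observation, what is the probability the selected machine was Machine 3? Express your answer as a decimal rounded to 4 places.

P(defective|M1) = 0.033; P(defective|M2) = 0.318; P(defective|M3) = 0.299; P(defective|M4) = 0.021; P(defective|M5) = 0.305.
Prior × likelihood for each source: 0.16·0.033=0.005280, 0.29·0.318=0.09222, 0.23·0.299=0.06877, 0.29·0.021=0.006090, 0.03·0.305=0.009150. Summing gives P(defective) = 0.18151.
P(Machine 3 | defective) = 0.06877 / 0.18151 = 0.3789.

Posterior probability ≈ 0.3789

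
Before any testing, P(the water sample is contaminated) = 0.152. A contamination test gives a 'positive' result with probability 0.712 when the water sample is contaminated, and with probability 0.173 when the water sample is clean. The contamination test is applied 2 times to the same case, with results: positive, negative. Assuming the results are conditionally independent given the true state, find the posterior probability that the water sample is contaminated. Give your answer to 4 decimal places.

Let H be the event that the water sample is contaminated; start with P(H) = 0.152. P('positive'|H) = 0.712, P('positive'|¬H) = 0.173.
Update on result 1 ('positive'): P(H) ← 0.712·0.1520 / (0.712·0.1520 + 0.173·0.8480) = 0.10822/0.25493 = 0.4245.
Update on result 2 ('negative'): P(H) ← 0.288·0.4245 / (0.288·0.4245 + 0.827·0.5755) = 0.12226/0.59818 = 0.2044.

Posterior P(H) ≈ 0.2044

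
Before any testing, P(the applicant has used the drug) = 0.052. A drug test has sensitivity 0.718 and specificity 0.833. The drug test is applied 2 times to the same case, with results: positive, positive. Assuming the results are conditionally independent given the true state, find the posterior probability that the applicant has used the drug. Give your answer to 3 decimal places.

Posterior P(H) ≈ 0.503

Let H be the event that the applicant has used the drug; start with P(H) = 0.052. P('positive'|H) = 0.718, P('positive'|¬H) = 0.167.
Update on result 1 ('positive'): P(H) ← 0.718·0.0520 / (0.718·0.0520 + 0.167·0.9480) = 0.037336/0.19565 = 0.1908.
Update on result 2 ('positive'): P(H) ← 0.718·0.1908 / (0.718·0.1908 + 0.167·0.8092) = 0.13701/0.27215 = 0.5035.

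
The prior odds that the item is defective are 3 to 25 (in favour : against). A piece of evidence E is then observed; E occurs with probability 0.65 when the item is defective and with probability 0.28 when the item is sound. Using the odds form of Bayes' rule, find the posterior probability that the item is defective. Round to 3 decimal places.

Posterior probability ≈ 0.218

Prior odds = 3/25 = 0.12000.
Likelihood ratio for E = 0.65/0.28 = 2.3214.
Posterior odds = prior odds × LR = 0.27857.
Posterior probability = odds/(1+odds) = 0.27857/1.2786 = 0.218.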